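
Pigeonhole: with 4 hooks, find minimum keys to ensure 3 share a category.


Pigeonhole: to guarantee k in one of n categories, need (k-1)×n + 1.
k = 3, n = 4
Minimum = (3-1) × 4 + 1 = 2 × 4 + 1

9


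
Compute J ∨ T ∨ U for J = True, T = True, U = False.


J = True, T = True, U = False
Step 1: J ∨ T = True OR True = True
Step 2: True ∨ U = True OR False = True
OR is true when at least one operand is true.

True


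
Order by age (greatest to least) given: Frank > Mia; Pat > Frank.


Constraints: Frank > Mia; Pat > Frank
Method: at each step, the next-highest is the one remaining person who never appears on the smaller side of a constraint between remaining people.
  Step 1: remaining {Frank, Pat, Mia}; on the smaller side: {Frank, Mia} → Pat is next (Pat > Frank).
  Step 2: remaining {Frank, Mia}; on the smaller side: {Mia} → Frank is next (Frank > Mia).
  Step 3: only Mia remains → lowest.
Final ranking (highest to lowest):

Pat > Frank > Mia


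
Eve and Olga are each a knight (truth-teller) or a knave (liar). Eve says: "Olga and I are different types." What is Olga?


Eve says: "Olga and I are different types."
Case 1: Eve is a Knight (truth-teller)
  Statement is true → they ARE different → Olga is a Knave
Case 2: Eve is a Knave (liar)
  Statement is false → they are NOT different → Olga is a Knave
In both cases, Olga is a Knave.

Knave


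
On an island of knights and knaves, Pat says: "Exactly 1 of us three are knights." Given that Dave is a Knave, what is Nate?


Pat claims exactly 1 knights among Pat, Dave, Nate.
Given: Dave is a Knave.

Case 1: Pat is a Knight (tells truth)
  Then exactly 1 of the three are knights.
  Counting Pat, Dave: 1 knight(s) so far. Need 0 more → Nate = Knave.
Case 2: Pat is a Knave (lies)
  Then the count is NOT 1.
  If Nate = Knight, count = 1 = 1 → claim would be true, contradicts lie.
  If Nate = Knave, count = 0 ≠ 1 → lie confirmed ✓

Nate is a Knave.

Knave


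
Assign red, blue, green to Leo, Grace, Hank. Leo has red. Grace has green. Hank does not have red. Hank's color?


From clues:
  Leo → red
  Grace → green
By elimination, Hank gets the remaining.

blue


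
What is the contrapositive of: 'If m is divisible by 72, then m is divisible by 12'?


Original: If m is divisible by 72, then m is divisible by 12
Contrapositive: If ¬Q, then ¬P
Negate Q: not (m is divisible by 12)
Negate P: not (m is divisible by 72)

If not (m is divisible by 12), then not (m is divisible by 72).


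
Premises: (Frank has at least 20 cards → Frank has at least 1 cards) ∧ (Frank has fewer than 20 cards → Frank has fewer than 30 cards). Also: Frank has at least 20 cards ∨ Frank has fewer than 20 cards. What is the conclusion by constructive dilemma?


Constructive dilemma: (P → Q) ∧ (R → S), P ∨ R ⊢ Q ∨ S
Premise 1: Frank has at least 20 cards → Frank has at least 1 cards
Premise 2: Frank has fewer than 20 cards → Frank has fewer than 30 cards
Premise 3: Frank has at least 20 cards ∨ Frank has fewer than 20 cards
Case 1: Assuming Frank has at least 20 cards, then by Premise 1, Frank has at least 1 cards.
Case 2: Assuming Frank has fewer than 20 cards, then by Premise 2, Frank has fewer than 30 cards.
Since one of Frank has at least 20 cards or Frank has fewer than 20 cards must hold, we get Frank has at least 1 cards or Frank has fewer than 30 cards.

Frank has at least 1 cards or Frank has fewer than 30 cards.


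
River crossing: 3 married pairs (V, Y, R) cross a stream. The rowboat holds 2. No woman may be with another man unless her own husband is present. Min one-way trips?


Label couples V, Y, R (H = husband, W = wife).
Counting alone: 6 people, the rowboat carries 2 and someone must bring it back, so each round trip nets at most +1 on the far side until the last crossing → at least 9 trips. The jealousy constraint makes 9 impossible; the shortest valid schedule has 11:
1. WV+WY →  (far: WV,WY; near: HV,HY,HR,WR)
2. WV ←       (far: WY; near: HV,HY,HR,WV,WR)
3. WV+WR →  (far: WV,WY,WR; near: HV,HY,HR)
4. WV ←       (far: WY,WR; near: HV,HY,HR,WV)
5. HY+HR →  (far: HY,WY,HR,WR; near: HV,WV)
6. HY+WY ←  (far: HR,WR; near: HV,WV,HY,WY)
7. HV+HY →  (far: HV,HY,HR,WR; near: WV,WY)
8. WR ←       (far: HV,HY,HR; near: WV,WY,WR)
9. WV+WY →  (far: HV,WV,HY,WY,HR; near: WR)
10. HR ←      (far: HV,WV,HY,WY; near: HR,WR)
11. HR+WR → (far: all six; near: empty)
In every state each wife is either with her husband or with no other man.
Minimum trips = 11

11


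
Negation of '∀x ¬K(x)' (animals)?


Original: ∀x ¬K(x)
Rule: ¬∀→∃, ¬∃→∀, negate predicate.
Negation: ∃x K(x)

∃x K(x)


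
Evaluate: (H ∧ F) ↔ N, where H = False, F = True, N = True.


H = False, F = True, N = True
Step 1: H ∧ F = False AND True = False
Step 2: (False) ↔ N: true when both sides have same truth value.
Result: False ↔ True = False

False


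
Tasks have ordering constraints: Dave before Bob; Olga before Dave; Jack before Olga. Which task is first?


Constraints: Dave before Bob; Olga before Dave; Jack before Olga
The first task can have nothing scheduled before it, so it must never appear on the right of a 'before'.
Tasks appearing after some 'before': Bob, Dave, Olga.
The only task not in that list is Jack → it is first.

Jack


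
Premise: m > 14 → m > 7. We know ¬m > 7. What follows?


Modus tollens: P → Q, ¬Q ⊢ ¬P
P: m > 14
Q: m > 7
We have P → Q and Q is false.
By modus tollens, P must be false.

It is not the case that m > 14


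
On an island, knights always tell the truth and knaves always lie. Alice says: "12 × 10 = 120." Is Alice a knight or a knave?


Statement: "12 × 10 = 120."
Actual: 12 × 10 = 120
Claimed: 120
Statement is TRUE → Alice tells the truth → Knight

Knight


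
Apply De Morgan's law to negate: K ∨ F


De Morgan's law: ¬(P ∨ Q) ≡ ¬P ∧ ¬Q
¬(K ∨ F) = ¬K ∧ ¬F

¬K ∧ ¬F


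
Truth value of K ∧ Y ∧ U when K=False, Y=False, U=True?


K = False, Y = False, U = True
Expression: K ∧ Y ∧ U
Step 1: K ∧ Y = False AND False = False
Step 2: (False) ∧ U = False AND True = False

False


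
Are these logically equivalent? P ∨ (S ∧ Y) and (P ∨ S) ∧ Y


Expression 1: P ∨ (S ∧ Y)
Expression 2: (P ∨ S) ∧ Y
Truth table (P S Y | Expr1 Expr2):
  T T T |   T     T
  T T F |   T     F   ← differ
  T F T |   T     T
  T F F |   T     F   ← differ
  F T T |   T     T
  F T F |   F     F
  F F T |   F     F
  F F F |   F     F
Counterexample: P=T, S=T, Y=F gives Expr1 = T but Expr2 = F, so the expressions are NOT logically equivalent.

No


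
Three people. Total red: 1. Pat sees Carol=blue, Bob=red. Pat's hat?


Total red = 1, seen red = 1
Own red = 1 - 1 = 0
Pat's hat is blue.

blue


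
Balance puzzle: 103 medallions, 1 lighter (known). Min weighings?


Each weighing has 3 outcomes (left heavy / balance / right heavy), so k weighings distinguish at most 3^k cases; splitting into three near-equal groups achieves this.
Need 3^k ≥ 103: 3^4 = 81 < 103 ≤ 3^5 = 243
k = ⌈log₃(103)⌉ = 5

5


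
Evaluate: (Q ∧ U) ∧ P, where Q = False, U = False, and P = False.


Q = False, U = False, P = False
Step 1: Q ∧ U = False AND False = False
Step 2: False ∧ P = False AND False = False
AND is true only when ALL operands are true.

False


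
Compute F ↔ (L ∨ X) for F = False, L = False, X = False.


F = False, L = False, X = False
Step 1: L ∨ X = False OR False = False
Step 2: F ↔ (False): true when both sides have same truth value.
Result: False ↔ False = True

True


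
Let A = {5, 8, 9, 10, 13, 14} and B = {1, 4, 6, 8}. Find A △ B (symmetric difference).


A = {5, 8, 9, 10, 13, 14}
B = {1, 4, 6, 8}
Operation: symmetric difference
In A only: [5, 9, 10, 13, 14], in B only: [1, 4, 6]

{1, 4, 5, 6, 9, 10, 13, 14}


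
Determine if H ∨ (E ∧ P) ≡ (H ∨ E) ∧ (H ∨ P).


Expression 1: H ∨ (E ∧ P)
Expression 2: (H ∨ E) ∧ (H ∨ P)
Truth table (H E P | Expr1 Expr2):
  T T T |   T     T
  T T F |   T     T
  T F T |   T     T
  T F F |   T     T
  F T T |   T     T
  F T F |   F     F
  F F T |   F     F
  F F F |   F     F
All 8 rows agree, so the expressions are logically equivalent.

Yes


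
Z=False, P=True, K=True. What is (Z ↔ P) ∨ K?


Z = False, P = True, K = True
Expression: (Z ↔ P) ∨ K
Step 1: Z ↔ P = (False iff True) (true when values match) = False
Step 2: (False) ∨ K = False OR True = True

True


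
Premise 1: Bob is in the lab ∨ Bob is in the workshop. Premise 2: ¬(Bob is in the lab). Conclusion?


Disjunctive syllogism: P ∨ Q, ¬P ⊢ Q
Disjunction: Bob is in the lab ∨ Bob is in the workshop
We know it is not the case that Bob is in the lab.
By disjunctive syllogism, the other disjunct must be true.

Bob is in the workshop


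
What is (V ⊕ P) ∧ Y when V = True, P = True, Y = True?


V = True, P = True, Y = True
Step 1: V ⊕ P = True XOR True = False
Step 2: False ∧ Y = False AND True = False
XOR true when exactly one of V,P is true; then AND with Y.

False


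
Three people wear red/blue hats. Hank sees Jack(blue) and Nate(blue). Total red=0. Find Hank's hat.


Total red = 0, seen red = 0
Own red = 0 - 0 = 0
Hank's hat is blue.

blue


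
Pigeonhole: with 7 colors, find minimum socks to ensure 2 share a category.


Pigeonhole: to guarantee k in one of n categories, need (k-1)×n + 1.
k = 2, n = 7
Minimum = (2-1) × 7 + 1 = 1 × 7 + 1

8


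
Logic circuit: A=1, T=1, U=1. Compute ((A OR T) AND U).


A OR T = 1|1 = 1
1 AND 1 = 1

1


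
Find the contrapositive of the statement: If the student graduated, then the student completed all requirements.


Original: If the student graduated, then the student completed all requirements
Contrapositive: If ¬Q, then ¬P
Negate Q: not (the student completed all requirements)
Negate P: not (the student graduated)

If not (the student completed all requirements), then not (the student graduated).


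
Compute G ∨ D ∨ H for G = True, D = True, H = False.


G = True, D = True, H = False
Step 1: G ∨ D = True OR True = True
Step 2: True ∨ H = True OR False = True
OR is true when at least one operand is true.

True


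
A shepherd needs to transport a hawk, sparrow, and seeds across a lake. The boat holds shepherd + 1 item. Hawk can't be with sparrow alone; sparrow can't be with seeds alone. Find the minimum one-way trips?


1. shepherd+sparrow → 2. shepherd ← 3. shepherd+hawk → 4. shepherd+sparrow ← 5. shepherd+seeds → 6. shepherd ← 7. shepherd+sparrow →
Minimum trips = 7

7


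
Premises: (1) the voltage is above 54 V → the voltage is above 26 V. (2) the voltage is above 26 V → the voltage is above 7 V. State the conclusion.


Hypothetical syllogism: P → Q, Q → R ⊢ P → R
Premise 1: the voltage is above 54 V → the voltage is above 26 V
Premise 2: the voltage is above 26 V → the voltage is above 7 V
Chain the implications: the middle term (the voltage is above 26 V) links the two.
Conclusion: If the voltage is above 54 V, then the voltage is above 7 V.

If the voltage is above 54 V, then the voltage is above 7 V.


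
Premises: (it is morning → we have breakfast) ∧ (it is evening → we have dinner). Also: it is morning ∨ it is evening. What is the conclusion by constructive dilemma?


Constructive dilemma: (P → Q) ∧ (R → S), P ∨ R ⊢ Q ∨ S
Premise 1: it is morning → we have breakfast
Premise 2: it is evening → we have dinner
Premise 3: it is morning ∨ it is evening
Case 1: Assuming it is morning, then by Premise 1, we have breakfast.
Case 2: Assuming it is evening, then by Premise 2, we have dinner.
Since one of it is morning or it is evening must hold, we get we have breakfast or we have dinner.

We have breakfast or we have dinner.


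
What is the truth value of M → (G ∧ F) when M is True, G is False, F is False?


M = True, G = False, F = False
Step 1: G ∧ F = False AND False = False
Step 2: M → (False): false only when M=True and consequent=False.
Result: False

False


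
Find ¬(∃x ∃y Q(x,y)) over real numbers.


Original: ∃x ∃y Q(x,y)
Rule: ¬∀→∃, ¬∃→∀, negate predicate.
Negation: ∀x ∀y ¬Q(x,y)

∀x ∀y ¬Q(x,y)


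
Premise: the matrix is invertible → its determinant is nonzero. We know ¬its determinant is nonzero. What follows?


Modus tollens: P → Q, ¬Q ⊢ ¬P
P: the matrix is invertible
Q: its determinant is nonzero
We have P → Q and Q is false.
By modus tollens, P must be false.

It is not the case that the matrix is invertible


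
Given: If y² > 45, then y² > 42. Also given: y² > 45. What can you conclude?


Modus ponens: P → Q, P ⊢ Q
P: y² > 45
Q: y² > 42
We have P → Q and P is true.
By modus ponens, Q must be true.

y² > 42


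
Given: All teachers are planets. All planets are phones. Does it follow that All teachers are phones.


Premise 1: All teachers are planets.
Premise 2: All planets are phones.
Conclusion: All teachers are phones.
Barbara syllogism (AAA-1): All A are B, All B are C → All A are C.
Middle term (planets) distributed in premise 2.

Valid


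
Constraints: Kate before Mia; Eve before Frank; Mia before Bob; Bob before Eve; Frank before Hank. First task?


Constraints: Kate before Mia; Eve before Frank; Mia before Bob; Bob before Eve; Frank before Hank
The first task can have nothing scheduled before it, so it must never appear on the right of a 'before'.
Tasks appearing after some 'before': Mia, Frank, Bob, Eve, Hank.
The only task not in that list is Kate → it is first.

Kate


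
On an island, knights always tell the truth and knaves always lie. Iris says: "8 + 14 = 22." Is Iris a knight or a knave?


Statement: "8 + 14 = 22."
Actual: 8 + 14 = 22
Claimed: 22
Statement is TRUE → Iris tells the truth → Knight

Knight


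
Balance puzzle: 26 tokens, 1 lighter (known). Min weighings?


Each weighing has 3 outcomes (left heavy / balance / right heavy), so k weighings distinguish at most 3^k cases; splitting into three near-equal groups achieves this.
Need 3^k ≥ 26: 3^2 = 9 < 26 ≤ 3^3 = 27
k = ⌈log₃(26)⌉ = 3

3


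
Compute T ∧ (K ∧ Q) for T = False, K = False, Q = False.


T = False, K = False, Q = False
Step 1: K ∧ Q = False AND False = False
Step 2: T ∧ False = False AND False = False
AND is true only when ALL operands are true.

False


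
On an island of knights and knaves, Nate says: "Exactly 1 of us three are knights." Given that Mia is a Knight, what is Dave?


Nate claims exactly 1 knights among Nate, Mia, Dave.
Given: Mia is a Knight.

Case 1: Nate is a Knight (tells truth)
  Then exactly 1 of the three are knights.
  Counting Nate, Mia: 2 knight(s) so far. Need -1 more → impossible.
Case 2: Nate is a Knave (lies)
  Then the count is NOT 1.
  If Dave = Knave, count = 1 = 1 → claim would be true, contradicts lie.
  If Dave = Knight, count = 2 ≠ 1 → lie confirmed ✓

Dave is a Knight.

Knight


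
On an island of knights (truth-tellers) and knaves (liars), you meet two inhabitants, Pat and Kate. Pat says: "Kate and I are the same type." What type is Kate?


Pat says: "Kate and I are the same type."
Case 1: Pat is a Knight (truth-teller)
  Statement is true → they ARE the same → Kate is also a Knight
Case 2: Pat is a Knave (liar)
  Statement is false → they are NOT the same → Kate is a Knight
In both cases, Kate is a Knight.

Knight


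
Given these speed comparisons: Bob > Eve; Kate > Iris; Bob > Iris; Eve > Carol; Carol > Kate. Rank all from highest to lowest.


Constraints: Bob > Eve; Kate > Iris; Bob > Iris; Eve > Carol; Carol > Kate
Method: at each step, the next-highest is the one remaining person who never appears on the smaller side of a constraint between remaining people.
  Step 1: remaining {Iris, Eve, Kate, Carol, Bob}; on the smaller side: {Iris, Eve, Kate, Carol} → Bob is next (Bob > Eve; Bob > Iris).
  Step 2: remaining {Iris, Eve, Kate, Carol}; on the smaller side: {Iris, Kate, Carol} → Eve is next (Eve > Carol).
  Step 3: remaining {Iris, Kate, Carol}; on the smaller side: {Iris, Kate} → Carol is next (Carol > Kate).
  Step 4: remaining {Iris, Kate}; on the smaller side: {Iris} → Kate is next (Kate > Iris).
  Step 5: only Iris remains → lowest.
Final ranking (highest to lowest):

Bob > Eve > Carol > Kate > Iris


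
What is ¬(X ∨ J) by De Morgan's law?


De Morgan's law: ¬(P ∨ Q) ≡ ¬P ∧ ¬Q
¬(X ∨ J) = ¬X ∧ ¬J

¬X ∧ ¬J


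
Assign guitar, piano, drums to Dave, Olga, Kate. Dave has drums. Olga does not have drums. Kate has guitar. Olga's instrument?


From clues:
  Kate → guitar
  Dave → drums
By elimination, Olga gets the remaining.

piano


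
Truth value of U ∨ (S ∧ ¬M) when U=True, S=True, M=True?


U = True, S = True, M = True
Expression: U ∨ (S ∧ ¬M)
Step 1: ¬M = NOT True = False
Step 2: S ∧ ¬M = True AND False = False
Step 3: U ∨ (False) = True OR False = True

True


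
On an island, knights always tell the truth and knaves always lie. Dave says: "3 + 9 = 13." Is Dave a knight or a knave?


Statement: "3 + 9 = 13."
Actual: 3 + 9 = 12
Claimed: 13
Statement is FALSE → Dave lies → Knave

Knave


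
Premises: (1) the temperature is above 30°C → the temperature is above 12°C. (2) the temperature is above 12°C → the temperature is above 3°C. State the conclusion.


Hypothetical syllogism: P → Q, Q → R ⊢ P → R
Premise 1: the temperature is above 30°C → the temperature is above 12°C
Premise 2: the temperature is above 12°C → the temperature is above 3°C
Chain the implications: the middle term (the temperature is above 12°C) links the two.
Conclusion: If the temperature is above 30°C, then the temperature is above 3°C.

If the temperature is above 30°C, then the temperature is above 3°C.


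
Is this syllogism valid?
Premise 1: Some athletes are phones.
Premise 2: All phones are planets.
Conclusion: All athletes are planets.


Premise 1: Some athletes are phones.
Premise 2: All phones are planets.
Conclusion: All athletes are planets.
Fallacy: illicit minor. The minor term (athletes) is distributed in the conclusion ('All athletes ...') but undistributed in its premise ('Some athletes are phones' doesn't cover all athletes).
Only 'Some athletes are planets' follows, not 'All'.

Invalid


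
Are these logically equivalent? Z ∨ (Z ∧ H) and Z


Expression 1: Z ∨ (Z ∧ H)
Expression 2: Z
Truth table (Z H | Expr1 Expr2):
  T T |   T     T
  T F |   T     T
  F T |   F     F
  F F |   F     F
All 4 rows agree, so the expressions are logically equivalent.

Yes


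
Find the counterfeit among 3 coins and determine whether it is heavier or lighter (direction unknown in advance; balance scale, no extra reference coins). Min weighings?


Let n = 3. 6 possibilities (n coins × lighter/heavier); each weighing has 3 outcomes.
Bound for k weighings: say the first weighing puts j coins on each pan. If it tips, the 2j weighed coins remain suspects (each with a known direction) and k-1 weighings give 3^(k-1) outcomes; 3^(k-1) is odd, so 2j ≤ 3^(k-1) - 1. If it balances, the n - 2j unweighed coins remain with direction unknown: 2(n - 2j) ≤ 3^(k-1) - 1 by the same parity argument. Adding, n ≤ (3^(k-1) - 1) + (3^(k-1) - 1)/2 = (3^k - 3)/2, and the classical three-group strategy achieves this (3 coins in 2 weighings, 12 in 3, 39 in 4, 120 in 5).
So we need the smallest k with (3^k - 3)/2 ≥ 3.
k = 1: (3^1 - 3)/2 = 0 < 3 ✗
k = 2: (3^2 - 3)/2 = 3 ≥ 3 ✓

2


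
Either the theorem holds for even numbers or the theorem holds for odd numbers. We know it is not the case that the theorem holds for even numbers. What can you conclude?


Disjunctive syllogism: P ∨ Q, ¬P ⊢ Q
Disjunction: the theorem holds for even numbers ∨ the theorem holds for odd numbers
We know it is not the case that the theorem holds for even numbers.
By disjunctive syllogism, the other disjunct must be true.

The theorem holds for odd numbers


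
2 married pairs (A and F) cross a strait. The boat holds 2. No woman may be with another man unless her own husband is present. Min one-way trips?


Label couples A and F.
1. WA+WF → (far: WA,WF; near: HA,HF)
2. WA ←   (far: WF; near: HA,HF,WA)
3. HA+HF → (far: HA,HF,WF; near: WA)
4. HA ←   (far: HF,WF; near: HA,WA)  — HA returns, since WA is alone on near bank
5. HA+WA → (far: all four; near: empty)
Every state respects the constraint.
Minimum trips = 5

5


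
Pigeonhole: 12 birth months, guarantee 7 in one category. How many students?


Pigeonhole: to guarantee k in one of n categories, need (k-1)×n + 1.
k = 7, n = 12
Minimum = (7-1) × 12 + 1 = 6 × 12 + 1

73


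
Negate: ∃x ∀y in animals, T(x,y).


Original: ∃x ∀y T(x,y)
Rule: ¬∀→∃, ¬∃→∀, negate predicate.
Negation: ∀x ∃y ¬T(x,y)

∀x ∃y ¬T(x,y)


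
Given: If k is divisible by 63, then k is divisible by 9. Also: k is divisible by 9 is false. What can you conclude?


Modus tollens: P → Q, ¬Q ⊢ ¬P
P: k is divisible by 63
Q: k is divisible by 9
We have P → Q and Q is false.
By modus tollens, P must be false.

It is not the case that k is divisible by 63


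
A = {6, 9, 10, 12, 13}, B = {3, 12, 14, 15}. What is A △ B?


A = {6, 9, 10, 12, 13}
B = {3, 12, 14, 15}
Operation: symmetric difference
In A only: [6, 9, 10, 13], in B only: [3, 14, 15]

{3, 6, 9, 10, 13, 14, 15}


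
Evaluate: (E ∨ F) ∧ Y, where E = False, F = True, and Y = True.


E = False, F = True, Y = True
Step 1: E ∨ F = False OR True = True
Step 2: True ∧ Y = True AND True = True
OR is true when at least one operand is true; AND requires both.

True


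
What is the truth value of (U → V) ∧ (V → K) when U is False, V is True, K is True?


U = False, V = True, K = True
Step 1: U → V is false only when U=True and V=False. Result: True
Step 2: V → K is false only when V=True and K=False. Result: True
Step 3: True ∧ True = True

True


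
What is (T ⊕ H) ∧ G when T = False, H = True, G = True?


T = False, H = True, G = True
Step 1: T ⊕ H = False XOR True = True
Step 2: True ∧ G = True AND True = True
XOR true when exactly one of T,H is true; then AND with G.

True


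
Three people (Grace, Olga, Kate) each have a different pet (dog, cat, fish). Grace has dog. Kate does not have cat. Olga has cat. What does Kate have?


From clues:
  Olga → cat
  Grace → dog
By elimination, Kate gets the remaining.

fish


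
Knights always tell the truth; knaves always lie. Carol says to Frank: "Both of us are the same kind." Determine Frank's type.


Carol says: "Both of us are the same kind."
Case 1: Carol is a Knight (truth-teller)
  Statement is true → they ARE the same → Frank is also a Knight
Case 2: Carol is a Knave (liar)
  Statement is false → they are NOT the same → Frank is a Knight
In both cases, Frank is a Knight.

Knight


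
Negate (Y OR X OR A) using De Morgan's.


De Morgan's law: ¬(P ∨ Q ∨ R) ≡ ¬P ∧ ¬Q ∧ ¬R
¬(Y ∨ X ∨ A) = ¬Y ∧ ¬X ∧ ¬A

¬Y ∧ ¬X ∧ ¬A


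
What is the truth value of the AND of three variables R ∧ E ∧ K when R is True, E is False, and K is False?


R = True, E = False, K = False
Step 1: R ∧ E = True AND False = False
Step 2: (False) ∧ K = (False) AND False = False
AND is true only when ALL operands are true.

False


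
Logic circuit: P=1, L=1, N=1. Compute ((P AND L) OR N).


P AND L = 1&1 = 1
1 OR 1 = 1

1


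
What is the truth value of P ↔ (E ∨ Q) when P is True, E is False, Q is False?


P = True, E = False, Q = False
Step 1: E ∨ Q = False OR False = False
Step 2: P ↔ (False): true when both sides have same truth value.
Result: True ↔ False = False

False


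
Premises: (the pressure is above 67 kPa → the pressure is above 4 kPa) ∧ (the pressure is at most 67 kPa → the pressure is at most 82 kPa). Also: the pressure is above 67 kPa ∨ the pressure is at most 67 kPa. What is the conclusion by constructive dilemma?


Constructive dilemma: (P → Q) ∧ (R → S), P ∨ R ⊢ Q ∨ S
Premise 1: the pressure is above 67 kPa → the pressure is above 4 kPa
Premise 2: the pressure is at most 67 kPa → the pressure is at most 82 kPa
Premise 3: the pressure is above 67 kPa ∨ the pressure is at most 67 kPa
Case 1: Assuming the pressure is above 67 kPa, then by Premise 1, the pressure is above 4 kPa.
Case 2: Assuming the pressure is at most 67 kPa, then by Premise 2, the pressure is at most 82 kPa.
Since one of the pressure is above 67 kPa or the pressure is at most 67 kPa must hold, we get the pressure is above 4 kPa or the pressure is at most 82 kPa.

The pressure is above 4 kPa or the pressure is at most 82 kPa.


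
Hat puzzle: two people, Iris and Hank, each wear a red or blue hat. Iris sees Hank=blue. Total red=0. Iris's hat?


Total red = 0, Hank = blue
Red accounted for: 0
Remaining for Iris: 0
Iris's hat is blue.

blue


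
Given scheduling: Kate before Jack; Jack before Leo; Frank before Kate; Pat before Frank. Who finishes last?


Constraints: Kate before Jack; Jack before Leo; Frank before Kate; Pat before Frank
The last task can have nothing scheduled after it, so it must never appear on the left of a 'before'.
Tasks appearing before some other task: Kate, Jack, Frank, Pat.
The only task not in that list is Leo → it is last.

Leo


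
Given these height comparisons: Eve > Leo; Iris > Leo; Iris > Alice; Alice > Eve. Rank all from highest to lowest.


Constraints: Eve > Leo; Iris > Leo; Iris > Alice; Alice > Eve
Method: at each step, the next-highest is the one remaining person who never appears on the smaller side of a constraint between remaining people.
  Step 1: remaining {Leo, Eve, Iris, Alice}; on the smaller side: {Leo, Eve, Alice} → Iris is next (Iris > Leo; Iris > Alice).
  Step 2: remaining {Leo, Eve, Alice}; on the smaller side: {Leo, Eve} → Alice is next (Alice > Eve).
  Step 3: remaining {Leo, Eve}; on the smaller side: {Leo} → Eve is next (Eve > Leo).
  Step 4: only Leo remains → lowest.
Final ranking (highest to lowest):

Iris > Alice > Eve > Leo


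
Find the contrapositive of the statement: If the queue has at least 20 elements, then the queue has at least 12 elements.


Original: If the queue has at least 20 elements, then the queue has at least 12 elements
Contrapositive: If ¬Q, then ¬P
Negate Q: not (the queue has at least 12 elements)
Negate P: not (the queue has at least 20 elements)

If not (the queue has at least 12 elements), then not (the queue has at least 20 elements).


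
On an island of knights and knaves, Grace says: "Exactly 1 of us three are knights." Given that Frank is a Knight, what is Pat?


Grace claims exactly 1 knights among Grace, Frank, Pat.
Given: Frank is a Knight.

Case 1: Grace is a Knight (tells truth)
  Then exactly 1 of the three are knights.
  Counting Grace, Frank: 2 knight(s) so far. Need -1 more → impossible.
Case 2: Grace is a Knave (lies)
  Then the count is NOT 1.
  If Pat = Knave, count = 1 = 1 → claim would be true, contradicts lie.
  If Pat = Knight, count = 2 ≠ 1 → lie confirmed ✓

Pat is a Knight.

Knight


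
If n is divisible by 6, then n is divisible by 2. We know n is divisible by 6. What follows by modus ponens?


Modus ponens: P → Q, P ⊢ Q
P: n is divisible by 6
Q: n is divisible by 2
We have P → Q and P is true.
By modus ponens, Q must be true.

n is divisible by 2


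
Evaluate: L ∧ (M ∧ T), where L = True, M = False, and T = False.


L = True, M = False, T = False
Step 1: M ∧ T = False AND False = False
Step 2: L ∧ False = True AND False = False
AND is true only when ALL operands are true.

False


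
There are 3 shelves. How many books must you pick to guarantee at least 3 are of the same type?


Pigeonhole: to guarantee k in one of n categories, need (k-1)×n + 1.
k = 3, n = 3
Minimum = (3-1) × 3 + 1 = 2 × 3 + 1

7


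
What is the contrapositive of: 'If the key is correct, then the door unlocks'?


Original: If the key is correct, then the door unlocks
Contrapositive: If ¬Q, then ¬P
Negate Q: not (the door unlocks)
Negate P: not (the key is correct)

If not (the door unlocks), then not (the key is correct).


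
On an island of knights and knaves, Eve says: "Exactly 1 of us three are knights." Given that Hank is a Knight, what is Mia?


Eve claims exactly 1 knights among Eve, Hank, Mia.
Given: Hank is a Knight.

Case 1: Eve is a Knight (tells truth)
  Then exactly 1 of the three are knights.
  Counting Eve, Hank: 2 knight(s) so far. Need -1 more → impossible.
Case 2: Eve is a Knave (lies)
  Then the count is NOT 1.
  If Mia = Knave, count = 1 = 1 → claim would be true, contradicts lie.
  If Mia = Knight, count = 2 ≠ 1 → lie confirmed ✓

Mia is a Knight.

Knight


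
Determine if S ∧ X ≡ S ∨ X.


Expression 1: S ∧ X
Expression 2: S ∨ X
Truth table (S X | Expr1 Expr2):
  T T |   T     T
  T F |   F     T   ← differ
  F T |   F     T   ← differ
  F F |   F     F
Counterexample: S=T, X=F gives Expr1 = F but Expr2 = T, so the expressions are NOT logically equivalent.

No


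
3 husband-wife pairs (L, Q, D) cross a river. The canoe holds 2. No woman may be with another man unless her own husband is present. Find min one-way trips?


Label couples L, Q, D (H = husband, W = wife).
Counting alone: 6 people, the canoe carries 2 and someone must bring it back, so each round trip nets at most +1 on the far side until the last crossing → at least 9 trips. The jealousy constraint makes 9 impossible; the shortest valid schedule has 11:
1. WL+WQ →  (far: WL,WQ; near: HL,HQ,HD,WD)
2. WL ←       (far: WQ; near: HL,HQ,HD,WL,WD)
3. WL+WD →  (far: WL,WQ,WD; near: HL,HQ,HD)
4. WL ←       (far: WQ,WD; near: HL,HQ,HD,WL)
5. HQ+HD →  (far: HQ,WQ,HD,WD; near: HL,WL)
6. HQ+WQ ←  (far: HD,WD; near: HL,WL,HQ,WQ)
7. HL+HQ →  (far: HL,HQ,HD,WD; near: WL,WQ)
8. WD ←       (far: HL,HQ,HD; near: WL,WQ,WD)
9. WL+WQ →  (far: HL,WL,HQ,WQ,HD; near: WD)
10. HD ←      (far: HL,WL,HQ,WQ; near: HD,WD)
11. HD+WD → (far: all six; near: empty)
In every state each wife is either with her husband or with no other man.
Minimum trips = 11

11


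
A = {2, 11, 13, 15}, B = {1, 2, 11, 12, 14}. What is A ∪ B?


A = {2, 11, 13, 15}
B = {1, 2, 11, 12, 14}
Operation: union
All elements combined: 1, 2, 11, 12, 13, 14, 15

{1, 2, 11, 12, 13, 14, 15}


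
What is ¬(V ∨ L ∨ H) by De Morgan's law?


De Morgan's law: ¬(P ∨ Q ∨ R) ≡ ¬P ∧ ¬Q ∧ ¬R
¬(V ∨ L ∨ H) = ¬V ∧ ¬L ∧ ¬H

¬V ∧ ¬L ∧ ¬H


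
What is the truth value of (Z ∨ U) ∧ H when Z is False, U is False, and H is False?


Z = False, U = False, H = False
Step 1: Z ∨ U = False OR False = False
Step 2: False ∧ H = False AND False = False
OR is true when at least one operand is true; AND requires both.

False


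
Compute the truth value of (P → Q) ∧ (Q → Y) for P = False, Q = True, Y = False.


P = False, Q = True, Y = False
Step 1: P → Q is false only when P=True and Q=False. Result: True
Step 2: Q → Y is false only when Q=True and Y=False. Result: False
Step 3: True ∧ False = False

False


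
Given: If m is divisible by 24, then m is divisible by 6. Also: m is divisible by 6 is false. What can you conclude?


Modus tollens: P → Q, ¬Q ⊢ ¬P
P: m is divisible by 24
Q: m is divisible by 6
We have P → Q and Q is false.
By modus tollens, P must be false.

It is not the case that m is divisible by 24


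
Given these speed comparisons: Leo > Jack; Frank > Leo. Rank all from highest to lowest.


Constraints: Leo > Jack; Frank > Leo
Method: at each step, the next-highest is the one remaining person who never appears on the smaller side of a constraint between remaining people.
  Step 1: remaining {Leo, Jack, Frank}; on the smaller side: {Leo, Jack} → Frank is next (Frank > Leo).
  Step 2: remaining {Leo, Jack}; on the smaller side: {Jack} → Leo is next (Leo > Jack).
  Step 3: only Jack remains → lowest.
Final ranking (highest to lowest):

Frank > Leo > Jack


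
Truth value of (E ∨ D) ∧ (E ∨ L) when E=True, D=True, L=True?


E = True, D = True, L = True
Expression: (E ∨ D) ∧ (E ∨ L)
Step 1: E ∨ D = True OR True = True
Step 2: E ∨ L = True OR True = True
Step 3: (True) ∧ (True) = True AND True = True

True


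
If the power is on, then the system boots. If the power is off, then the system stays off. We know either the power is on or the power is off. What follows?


Constructive dilemma: (P → Q) ∧ (R → S), P ∨ R ⊢ Q ∨ S
Premise 1: the power is on → the system boots
Premise 2: the power is off → the system stays off
Premise 3: the power is on ∨ the power is off
Case 1: Assuming the power is on, then by Premise 1, the system boots.
Case 2: Assuming the power is off, then by Premise 2, the system stays off.
Since one of the power is on or the power is off must hold, we get the system boots or the system stays off.

The system boots or the system stays off.


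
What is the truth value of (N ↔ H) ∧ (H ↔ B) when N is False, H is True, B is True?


N = False, H = True, B = True
Step 1: N ↔ H is true when N and H have the same value. Result: False
Step 2: H ↔ B is true when H and B have the same value. Result: True
Step 3: False ∧ True = False

False


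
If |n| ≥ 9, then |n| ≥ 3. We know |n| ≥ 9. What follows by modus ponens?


Modus ponens: P → Q, P ⊢ Q
P: |n| ≥ 9
Q: |n| ≥ 3
We have P → Q and P is true.
By modus ponens, Q must be true.

|n| ≥ 3


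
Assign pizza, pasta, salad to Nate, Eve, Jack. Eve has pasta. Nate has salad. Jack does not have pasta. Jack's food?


From clues:
  Nate → salad
  Eve → pasta
By elimination, Jack gets the remaining.

pizza


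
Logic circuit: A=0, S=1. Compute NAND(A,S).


A AND S = 0
NOT(0) = 1

1


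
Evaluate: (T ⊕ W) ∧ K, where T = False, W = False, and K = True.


T = False, W = False, K = True
Step 1: T ⊕ W = False XOR False = False
Step 2: False ∧ K = False AND True = False
XOR true when exactly one of T,W is true; then AND with K.

False


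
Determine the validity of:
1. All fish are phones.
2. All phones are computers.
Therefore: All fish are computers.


Premise 1: All fish are phones.
Premise 2: All phones are computers.
Conclusion: All fish are computers.
Barbara syllogism (AAA-1): All A are B, All B are C → All A are C.
Middle term (phones) distributed in premise 2.

Valid


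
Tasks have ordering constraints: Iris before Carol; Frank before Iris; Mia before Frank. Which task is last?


Constraints: Iris before Carol; Frank before Iris; Mia before Frank
The last task can have nothing scheduled after it, so it must never appear on the left of a 'before'.
Tasks appearing before some other task: Iris, Frank, Mia.
The only task not in that list is Carol → it is last.

Carol


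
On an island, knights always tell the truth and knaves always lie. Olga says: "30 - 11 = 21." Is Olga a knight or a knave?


Statement: "30 - 11 = 21."
Actual: 30 - 11 = 19
Claimed: 21
Statement is FALSE → Olga lies → Knave

Knave


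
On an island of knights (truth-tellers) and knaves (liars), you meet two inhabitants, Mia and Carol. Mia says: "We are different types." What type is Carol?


Mia says: "We are different types."
Case 1: Mia is a Knight (truth-teller)
  Statement is true → they ARE different → Carol is a Knave
Case 2: Mia is a Knave (liar)
  Statement is false → they are NOT different → Carol is a Knave
In both cases, Carol is a Knave.

Knave


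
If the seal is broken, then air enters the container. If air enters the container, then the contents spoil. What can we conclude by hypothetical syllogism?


Hypothetical syllogism: P → Q, Q → R ⊢ P → R
Premise 1: the seal is broken → air enters the container
Premise 2: air enters the container → the contents spoil
Chain the implications: the middle term (air enters the container) links the two.
Conclusion: If the seal is broken, then the contents spoil.

If the seal is broken, then the contents spoil.


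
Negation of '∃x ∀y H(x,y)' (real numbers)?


Original: ∃x ∀y H(x,y)
Rule: ¬∀→∃, ¬∃→∀, negate predicate.
Negation: ∀x ∃y ¬H(x,y)

∀x ∃y ¬H(x,y)


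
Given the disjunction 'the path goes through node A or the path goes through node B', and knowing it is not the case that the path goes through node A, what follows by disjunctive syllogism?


Disjunctive syllogism: P ∨ Q, ¬P ⊢ Q
Disjunction: the path goes through node A ∨ the path goes through node B
We know it is not the case that the path goes through node A.
By disjunctive syllogism, the other disjunct must be true.

The path goes through node B


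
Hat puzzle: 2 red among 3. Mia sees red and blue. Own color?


Total red = 2, seen red = 1
Own red = 2 - 1 = 1
Mia's hat is red.

red


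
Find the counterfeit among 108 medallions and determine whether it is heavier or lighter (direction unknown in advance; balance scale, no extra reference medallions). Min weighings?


Let n = 108. 216 possibilities (n medallions × lighter/heavier); each weighing has 3 outcomes.
Bound for k weighings: say the first weighing puts j medallions on each pan. If it tips, the 2j weighed medallions remain suspects (each with a known direction) and k-1 weighings give 3^(k-1) outcomes; 3^(k-1) is odd, so 2j ≤ 3^(k-1) - 1. If it balances, the n - 2j unweighed medallions remain with direction unknown: 2(n - 2j) ≤ 3^(k-1) - 1 by the same parity argument. Adding, n ≤ (3^(k-1) - 1) + (3^(k-1) - 1)/2 = (3^k - 3)/2, and the classical three-group strategy achieves this (3 medallions in 2 weighings, 12 in 3, 39 in 4, 120 in 5).
So we need the smallest k with (3^k - 3)/2 ≥ 108.
k = 4: (3^4 - 3)/2 = 39 < 108 ✗
k = 5: (3^5 - 3)/2 = 120 ≥ 108 ✓

5


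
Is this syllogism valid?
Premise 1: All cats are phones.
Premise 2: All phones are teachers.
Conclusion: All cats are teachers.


Premise 1: All cats are phones.
Premise 2: All phones are teachers.
Conclusion: All cats are teachers.
Barbara syllogism (AAA-1): All A are B, All B are C → All A are C.
Middle term (phones) distributed in premise 2.

Valid


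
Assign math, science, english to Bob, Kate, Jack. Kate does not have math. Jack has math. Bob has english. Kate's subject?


From clues:
  Jack → math
  Bob → english
By elimination, Kate gets the remaining.

science


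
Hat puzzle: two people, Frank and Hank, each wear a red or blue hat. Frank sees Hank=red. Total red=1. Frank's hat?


Total red = 1, Hank = red
Red accounted for: 1
Remaining for Frank: 0
Frank's hat is blue.

blue


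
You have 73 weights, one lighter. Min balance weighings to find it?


Each weighing has 3 outcomes (left heavy / balance / right heavy), so k weighings distinguish at most 3^k cases; splitting into three near-equal groups achieves this.
Need 3^k ≥ 73: 3^3 = 27 < 73 ≤ 3^4 = 81
k = ⌈log₃(73)⌉ = 4

4


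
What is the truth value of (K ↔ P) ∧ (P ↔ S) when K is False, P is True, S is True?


K = False, P = True, S = True
Step 1: K ↔ P is true when K and P have the same value. Result: False
Step 2: P ↔ S is true when P and S have the same value. Result: True
Step 3: False ∧ True = False

False


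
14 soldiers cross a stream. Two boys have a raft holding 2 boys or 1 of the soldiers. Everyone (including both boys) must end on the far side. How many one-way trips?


Per crossing of one of the soldiers: boys→, one←, one of the soldiers→, one← = 4 trips
14 × 4 = 56, + 1 final boys→ = 57
Minimum trips = 57

57


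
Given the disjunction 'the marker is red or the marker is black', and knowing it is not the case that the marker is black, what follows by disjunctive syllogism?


Disjunctive syllogism: P ∨ Q, ¬P ⊢ Q
Disjunction: the marker is red ∨ the marker is black
We know it is not the case that the marker is black.
By disjunctive syllogism, the other disjunct must be true.

The marker is red
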